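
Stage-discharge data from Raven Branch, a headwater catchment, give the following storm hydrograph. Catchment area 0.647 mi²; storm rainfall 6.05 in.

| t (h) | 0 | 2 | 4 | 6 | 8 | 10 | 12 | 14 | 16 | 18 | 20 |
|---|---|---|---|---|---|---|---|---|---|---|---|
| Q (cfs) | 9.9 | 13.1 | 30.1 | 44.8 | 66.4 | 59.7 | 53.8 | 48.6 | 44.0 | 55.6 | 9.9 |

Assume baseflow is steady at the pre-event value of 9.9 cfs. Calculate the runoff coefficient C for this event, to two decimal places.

ΣQ_DR = 327.0 cfs; V = ΣQ_DR·Δt = 2.354 × 10^6 ft³.
Runoff depth d = V / A = 1.566 in.
C = d / P = 1.566 / 6.05 = 0.26.

C ≈ 0.26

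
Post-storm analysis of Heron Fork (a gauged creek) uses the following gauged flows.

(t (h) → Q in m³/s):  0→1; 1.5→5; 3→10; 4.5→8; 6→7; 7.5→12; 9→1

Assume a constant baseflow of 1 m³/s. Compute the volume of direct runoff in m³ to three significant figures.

V ≈ 2.00 × 10^5 m³

Direct-runoff ordinates (Q − Q_b): 0.0, 4.0, 9.0, 7.0, 6.0, 11.0, 0.0 m³/s.
ΣQ_DR = 37.00 m³/s.
With Δt = 1.5 h = 5400 s, V = ΣQ_DR · Δt = 37.00 × 5400 = 2.00 × 10^5 m³.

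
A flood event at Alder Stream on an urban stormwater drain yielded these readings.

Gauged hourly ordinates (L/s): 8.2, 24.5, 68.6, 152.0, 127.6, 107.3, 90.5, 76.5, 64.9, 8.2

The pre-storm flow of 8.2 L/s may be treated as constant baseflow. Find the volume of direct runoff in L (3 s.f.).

V ≈ 2.33 × 10^6 L

Direct-runoff ordinates (Q − Q_b): 0.0, 16.3, 60.4, 143.8, 119.4, 99.1, 82.3, 68.3, 56.7, 0.0 L/s.
ΣQ_DR = 646.3 L/s.
With Δt = 1 h = 3600 s, V = ΣQ_DR · Δt = 646.3 × 3600 = 2.33 × 10^6 L.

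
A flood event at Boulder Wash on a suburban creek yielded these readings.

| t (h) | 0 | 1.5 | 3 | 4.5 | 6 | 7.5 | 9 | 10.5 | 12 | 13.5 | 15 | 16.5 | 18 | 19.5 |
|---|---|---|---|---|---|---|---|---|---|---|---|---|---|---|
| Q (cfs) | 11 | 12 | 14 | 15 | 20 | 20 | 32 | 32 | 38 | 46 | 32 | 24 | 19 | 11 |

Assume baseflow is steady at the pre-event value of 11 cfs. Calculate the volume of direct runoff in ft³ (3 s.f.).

Direct-runoff ordinates (Q − Q_b): 0.0, 1.0, 3.0, 4.0, 9.0, 9.0, 21.0, 21.0, 27.0, 35.0, 21.0, 13.0, 8.0, 0.0 cfs.
ΣQ_DR = 172.0 cfs.
With Δt = 1.5 h = 5400 s, V = ΣQ_DR · Δt = 172.0 × 5400 = 9.29 × 10^5 ft³.

V ≈ 9.29 × 10^5 ft³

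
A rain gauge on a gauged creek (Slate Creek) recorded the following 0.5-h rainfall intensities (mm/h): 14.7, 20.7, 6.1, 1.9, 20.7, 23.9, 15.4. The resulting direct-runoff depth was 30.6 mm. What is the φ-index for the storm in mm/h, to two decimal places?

φ ≈ 6.84 mm/h

Only the 5 blocks with intensity above φ contribute runoff: 14.7, 20.7, 20.7, 23.9, 15.4 mm/h.
Σ(I−φ)·Δt = d  ⇒  (14.7+20.7+20.7+23.9+15.4 − 5φ)·0.5 = 30.6
φ = (95.40 − 30.6/0.5) / 5 = 6.84 mm/h.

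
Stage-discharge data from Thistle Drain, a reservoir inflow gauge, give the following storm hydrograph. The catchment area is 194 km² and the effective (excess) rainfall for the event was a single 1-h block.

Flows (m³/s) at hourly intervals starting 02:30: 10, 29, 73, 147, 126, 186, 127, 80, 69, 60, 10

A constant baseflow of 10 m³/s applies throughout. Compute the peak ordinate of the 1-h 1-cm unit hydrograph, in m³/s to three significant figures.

U_p ≈ 118 m³/s

Direct runoff: 0.0, 19.0, 63.0, 137.0, 116.0, 176.0, 117.0, 70.0, 59.0, 50.0, 0.0 m³/s; ΣQ_DR = 807.0 m³/s, peak = 176.0 m³/s.
Runoff depth d = ΣQ_DR·Δt / A = 807.0 × 3600 / (194 km²) = 14.98 mm.
The 1-cm UH is the DRH scaled by (10 mm)/d, so U_p = 176.0 × 10/14.98 = 118 m³/s.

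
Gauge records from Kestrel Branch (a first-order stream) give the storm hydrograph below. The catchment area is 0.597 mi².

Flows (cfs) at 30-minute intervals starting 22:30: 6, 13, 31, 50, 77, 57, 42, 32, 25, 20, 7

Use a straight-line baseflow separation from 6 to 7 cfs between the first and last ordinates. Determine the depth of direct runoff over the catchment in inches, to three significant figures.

d ≈ 0.374 in

Direct runoff: 0.00, 6.90, 24.80, 43.70, 70.60, 50.50, 35.40, 25.30, 18.20, 13.10, 0.00 cfs; ΣQ_DR = 288.5 cfs.
V = ΣQ_DR · Δt = 288.5 × 1800 s = 5.193 × 10^5 ft³.
Over A = 0.597 mi², depth = V / A = 0.374 in.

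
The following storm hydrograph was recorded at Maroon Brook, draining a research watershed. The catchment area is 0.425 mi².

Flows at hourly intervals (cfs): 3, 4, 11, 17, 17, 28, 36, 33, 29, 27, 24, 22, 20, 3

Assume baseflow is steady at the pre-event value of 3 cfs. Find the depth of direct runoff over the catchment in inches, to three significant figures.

Direct runoff: 0.0, 1.0, 8.0, 14.0, 14.0, 25.0, 33.0, 30.0, 26.0, 24.0, 21.0, 19.0, 17.0, 0.0 cfs; ΣQ_DR = 232.0 cfs.
V = ΣQ_DR · Δt = 232.0 × 3600 s = 8.352 × 10^5 ft³.
Over A = 0.425 mi², depth = V / A = 0.846 in.

d ≈ 0.846 in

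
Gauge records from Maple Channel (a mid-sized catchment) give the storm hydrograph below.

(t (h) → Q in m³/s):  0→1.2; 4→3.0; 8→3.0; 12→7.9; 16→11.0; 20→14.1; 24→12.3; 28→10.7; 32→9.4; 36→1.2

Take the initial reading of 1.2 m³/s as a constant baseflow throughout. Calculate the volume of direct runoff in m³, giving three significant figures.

V ≈ 8.90 × 10^5 m³

Direct-runoff ordinates (Q − Q_b): 0.0, 1.8, 1.8, 6.7, 9.8, 12.9, 11.1, 9.5, 8.2, 0.0 m³/s.
ΣQ_DR = 61.80 m³/s.
With Δt = 4 h = 14400 s, V = ΣQ_DR · Δt = 61.80 × 14400 = 8.90 × 10^5 m³.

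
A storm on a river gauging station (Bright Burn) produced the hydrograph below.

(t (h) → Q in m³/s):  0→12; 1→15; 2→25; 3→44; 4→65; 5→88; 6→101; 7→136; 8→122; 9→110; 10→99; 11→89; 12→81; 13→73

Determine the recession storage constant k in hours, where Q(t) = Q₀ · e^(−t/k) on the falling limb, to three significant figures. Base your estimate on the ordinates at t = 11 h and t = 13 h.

k ≈ 10.1 h

On the falling limb, Q drops from 89 to 73 m³/s between t = 11 h and t = 13 h (Δt = 2 h).
k = −Δt / ln(Q₂/Q₁) = −2 / ln(73/89) = 10.1 h.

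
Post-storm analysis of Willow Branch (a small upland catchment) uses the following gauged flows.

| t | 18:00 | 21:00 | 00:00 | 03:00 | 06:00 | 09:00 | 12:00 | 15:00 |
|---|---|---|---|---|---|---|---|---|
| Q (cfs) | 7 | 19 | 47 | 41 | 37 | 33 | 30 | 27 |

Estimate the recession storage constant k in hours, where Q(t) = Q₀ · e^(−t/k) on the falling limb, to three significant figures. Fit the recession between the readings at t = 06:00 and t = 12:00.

k ≈ 28.6 h

On the falling limb, Q drops from 37 to 30 cfs between t = 06:00 and t = 12:00 (Δt = 6 h).
k = −Δt / ln(Q₂/Q₁) = −6 / ln(30/37) = 28.6 h.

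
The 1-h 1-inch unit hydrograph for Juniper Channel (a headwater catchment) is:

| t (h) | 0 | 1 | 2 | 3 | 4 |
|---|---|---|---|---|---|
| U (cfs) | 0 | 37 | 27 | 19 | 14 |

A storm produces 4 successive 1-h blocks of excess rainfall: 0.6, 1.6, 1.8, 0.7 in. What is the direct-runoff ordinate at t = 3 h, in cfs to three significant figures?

By discrete convolution, Q_j = Σ (P_i / 1 in) · U_{j−i}.
At t = 3 h (j=3): Q = (0.6/1)·19 + (1.6/1)·27 + (1.8/1)·37 + (0.7/1)·0 = 121 cfs.

Q ≈ 121 cfs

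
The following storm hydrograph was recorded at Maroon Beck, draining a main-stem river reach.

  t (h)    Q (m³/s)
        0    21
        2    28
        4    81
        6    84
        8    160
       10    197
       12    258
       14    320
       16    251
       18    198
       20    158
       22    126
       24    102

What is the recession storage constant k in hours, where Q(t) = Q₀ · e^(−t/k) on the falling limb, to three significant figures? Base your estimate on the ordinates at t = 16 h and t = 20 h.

k ≈ 8.64 h

On the falling limb, Q drops from 251 to 158 m³/s between t = 16 h and t = 20 h (Δt = 4 h).
k = −Δt / ln(Q₂/Q₁) = −4 / ln(158/251) = 8.64 h.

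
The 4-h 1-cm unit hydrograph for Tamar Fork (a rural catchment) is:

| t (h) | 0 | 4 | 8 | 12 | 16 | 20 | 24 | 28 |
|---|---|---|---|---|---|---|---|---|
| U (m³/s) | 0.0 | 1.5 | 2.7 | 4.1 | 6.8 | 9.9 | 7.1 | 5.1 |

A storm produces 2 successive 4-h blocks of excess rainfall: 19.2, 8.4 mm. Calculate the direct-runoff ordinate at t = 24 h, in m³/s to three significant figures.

By discrete convolution, Q_j = Σ (P_i / 10 mm) · U_{j−i}.
At t = 24 h (j=6): Q = (19.2/10)·7.1 + (8.4/10)·9.9 = 21.9 m³/s.

Q ≈ 21.9 m³/s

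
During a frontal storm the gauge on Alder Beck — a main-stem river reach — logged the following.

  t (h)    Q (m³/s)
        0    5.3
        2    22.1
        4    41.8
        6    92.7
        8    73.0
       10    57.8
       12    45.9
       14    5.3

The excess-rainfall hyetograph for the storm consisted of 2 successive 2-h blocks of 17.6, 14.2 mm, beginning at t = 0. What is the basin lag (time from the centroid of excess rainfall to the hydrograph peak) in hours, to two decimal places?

t_L ≈ 4.11 h

Centroid of excess rainfall: t_c = Σ P_i·t̄_i / ΣP_i = 1.8931 h (block centres at 1, 3 h).
Hydrograph peak occurs at t = 6 h, so basin lag t_L = 6 − 1.8931 = 4.11 h.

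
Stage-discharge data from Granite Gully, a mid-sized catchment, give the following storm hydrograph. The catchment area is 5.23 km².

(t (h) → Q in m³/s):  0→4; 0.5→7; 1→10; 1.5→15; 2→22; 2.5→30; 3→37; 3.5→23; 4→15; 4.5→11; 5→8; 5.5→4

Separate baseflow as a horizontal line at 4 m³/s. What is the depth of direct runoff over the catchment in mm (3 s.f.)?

d ≈ 47.5 mm

Direct runoff: 0.0, 3.0, 6.0, 11.0, 18.0, 26.0, 33.0, 19.0, 11.0, 7.0, 4.0, 0.0 m³/s; ΣQ_DR = 138.0 m³/s.
V = ΣQ_DR · Δt = 138.0 × 1800 s = 2.484 × 10^5 m³.
Over A = 5.23 km², depth = V / A = 47.5 mm.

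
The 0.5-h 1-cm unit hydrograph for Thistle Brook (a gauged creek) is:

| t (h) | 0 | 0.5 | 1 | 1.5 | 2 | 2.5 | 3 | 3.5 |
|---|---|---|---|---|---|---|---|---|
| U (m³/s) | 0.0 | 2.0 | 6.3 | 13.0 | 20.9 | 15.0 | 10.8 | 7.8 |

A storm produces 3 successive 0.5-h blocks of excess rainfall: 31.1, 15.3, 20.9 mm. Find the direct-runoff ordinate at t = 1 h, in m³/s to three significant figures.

By discrete convolution, Q_j = Σ (P_i / 10 mm) · U_{j−i}.
At t = 1 h (j=2): Q = (31.1/10)·6.3 + (15.3/10)·2.0 + (20.9/10)·0.0 = 22.7 m³/s.

Q ≈ 22.7 m³/s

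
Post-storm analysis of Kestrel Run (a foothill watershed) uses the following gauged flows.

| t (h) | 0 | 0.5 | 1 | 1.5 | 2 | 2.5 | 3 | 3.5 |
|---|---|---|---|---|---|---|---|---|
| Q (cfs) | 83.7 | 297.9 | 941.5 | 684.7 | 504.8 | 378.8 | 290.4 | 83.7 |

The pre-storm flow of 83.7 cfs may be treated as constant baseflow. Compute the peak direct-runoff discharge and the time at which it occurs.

Q_p = 857.8 cfs at t = 1 h

Subtracting baseflow gives direct-runoff ordinates: 0.0, 214.2, 857.8, 601.0, 421.1, 295.1, 206.7, 0.0 cfs.
The maximum is 857.8 cfs, occurring at the reading for t = 1 h.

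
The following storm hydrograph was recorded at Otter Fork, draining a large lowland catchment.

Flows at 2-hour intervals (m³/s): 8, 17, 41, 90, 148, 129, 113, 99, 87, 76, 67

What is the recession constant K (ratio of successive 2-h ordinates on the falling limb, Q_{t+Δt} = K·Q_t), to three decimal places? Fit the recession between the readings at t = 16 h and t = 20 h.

K ≈ 0.878

Using the recession-limb readings at t = 16 h and t = 20 h: Q falls from 87 to 67 m³/s over 2 intervals.
K = (Q₂/Q₁)^(1/2) = (67/87)^(1/2) = 0.878.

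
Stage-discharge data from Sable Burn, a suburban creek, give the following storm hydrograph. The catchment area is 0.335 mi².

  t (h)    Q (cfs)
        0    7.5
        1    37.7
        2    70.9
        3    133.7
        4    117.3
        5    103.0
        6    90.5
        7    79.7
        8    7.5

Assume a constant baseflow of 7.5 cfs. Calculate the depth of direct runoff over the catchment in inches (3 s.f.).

d ≈ 2.68 in

Direct runoff: 0.0, 30.2, 63.4, 126.2, 109.8, 95.5, 83.0, 72.2, 0.0 cfs; ΣQ_DR = 580.3 cfs.
V = ΣQ_DR · Δt = 580.3 × 3600 s = 2.089 × 10^6 ft³.
Over A = 0.335 mi², depth = V / A = 2.68 in.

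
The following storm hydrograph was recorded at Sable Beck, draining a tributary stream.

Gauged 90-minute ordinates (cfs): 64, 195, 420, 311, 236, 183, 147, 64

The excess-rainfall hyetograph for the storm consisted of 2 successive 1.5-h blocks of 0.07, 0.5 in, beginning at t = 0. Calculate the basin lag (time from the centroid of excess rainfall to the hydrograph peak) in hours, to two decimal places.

Centroid of excess rainfall: t_c = Σ P_i·t̄_i / ΣP_i = 2.0658 h (block centres at 0.75, 2.25 h).
Hydrograph peak occurs at t = 3 h, so basin lag t_L = 3 − 2.0658 = 0.93 h.

t_L ≈ 0.93 h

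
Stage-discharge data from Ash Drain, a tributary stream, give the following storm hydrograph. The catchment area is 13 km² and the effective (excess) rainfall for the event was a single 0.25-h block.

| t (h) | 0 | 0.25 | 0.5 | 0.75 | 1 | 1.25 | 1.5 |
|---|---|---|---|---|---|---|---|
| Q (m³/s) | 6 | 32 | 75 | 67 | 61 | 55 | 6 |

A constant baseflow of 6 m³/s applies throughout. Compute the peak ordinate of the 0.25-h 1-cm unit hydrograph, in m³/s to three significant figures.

Direct runoff: 0.0, 26.0, 69.0, 61.0, 55.0, 49.0, 0.0 m³/s; ΣQ_DR = 260.0 m³/s, peak = 69.0 m³/s.
Runoff depth d = ΣQ_DR·Δt / A = 260.0 × 900 / (13 km²) = 18.00 mm.
The 1-cm UH is the DRH scaled by (10 mm)/d, so U_p = 69.0 × 10/18.00 = 38.3 m³/s.

U_p ≈ 38.3 m³/s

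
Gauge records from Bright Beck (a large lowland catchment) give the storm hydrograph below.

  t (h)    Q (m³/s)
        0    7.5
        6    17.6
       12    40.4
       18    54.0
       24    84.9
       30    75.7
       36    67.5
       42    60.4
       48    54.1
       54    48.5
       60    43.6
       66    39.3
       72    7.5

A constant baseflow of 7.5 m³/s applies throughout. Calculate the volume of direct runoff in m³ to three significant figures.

Direct-runoff ordinates (Q − Q_b): 0.0, 10.1, 32.9, 46.5, 77.4, 68.2, 60.0, 52.9, 46.6, 41.0, 36.1, 31.8, 0.0 m³/s.
ΣQ_DR = 503.5 m³/s.
With Δt = 6 h = 21600 s, V = ΣQ_DR · Δt = 503.5 × 21600 = 1.09 × 10^7 m³.

V ≈ 1.09 × 10^7 m³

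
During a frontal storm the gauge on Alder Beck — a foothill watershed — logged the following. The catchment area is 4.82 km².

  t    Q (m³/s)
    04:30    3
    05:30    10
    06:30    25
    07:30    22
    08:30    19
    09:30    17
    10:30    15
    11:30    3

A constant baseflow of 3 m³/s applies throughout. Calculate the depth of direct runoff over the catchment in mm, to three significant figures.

Direct runoff: 0.0, 7.0, 22.0, 19.0, 16.0, 14.0, 12.0, 0.0 m³/s; ΣQ_DR = 90.00 m³/s.
V = ΣQ_DR · Δt = 90.00 × 3600 s = 3.240 × 10^5 m³.
Over A = 4.82 km², depth = V / A = 67.2 mm.

d ≈ 67.2 mm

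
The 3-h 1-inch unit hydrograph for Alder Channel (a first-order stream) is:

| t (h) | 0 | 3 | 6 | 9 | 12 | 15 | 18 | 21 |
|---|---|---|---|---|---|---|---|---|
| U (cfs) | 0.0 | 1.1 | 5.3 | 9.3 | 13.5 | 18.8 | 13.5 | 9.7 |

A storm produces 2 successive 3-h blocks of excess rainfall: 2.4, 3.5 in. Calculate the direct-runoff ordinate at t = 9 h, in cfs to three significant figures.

Q ≈ 40.9 cfs

By discrete convolution, Q_j = Σ (P_i / 1 in) · U_{j−i}.
At t = 9 h (j=3): Q = (2.4/1)·9.3 + (3.5/1)·5.3 = 40.9 cfs.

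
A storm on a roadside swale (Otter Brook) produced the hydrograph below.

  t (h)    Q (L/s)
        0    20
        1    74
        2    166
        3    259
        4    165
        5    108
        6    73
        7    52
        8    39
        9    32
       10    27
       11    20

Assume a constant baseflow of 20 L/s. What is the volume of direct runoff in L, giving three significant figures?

V ≈ 2.86 × 10^6 L

Direct-runoff ordinates (Q − Q_b): 0.0, 54.0, 146.0, 239.0, 145.0, 88.0, 53.0, 32.0, 19.0, 12.0, 7.0, 0.0 L/s.
ΣQ_DR = 795.0 L/s.
With Δt = 1 h = 3600 s, V = ΣQ_DR · Δt = 795.0 × 3600 = 2.86 × 10^6 L.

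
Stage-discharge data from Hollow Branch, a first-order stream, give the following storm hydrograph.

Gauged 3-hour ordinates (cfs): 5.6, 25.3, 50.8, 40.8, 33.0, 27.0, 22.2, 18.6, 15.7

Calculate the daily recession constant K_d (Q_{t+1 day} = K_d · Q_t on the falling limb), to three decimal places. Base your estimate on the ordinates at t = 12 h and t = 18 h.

Between t = 12 h and t = 18 h the flow falls from 33.0 to 22.2 cfs over 2×3 h = 6 h.
Per-interval ratio K = (22.2/33.0)^(1/2) = 0.8202; K_d = K^(24/3) = 0.205.

K_d ≈ 0.205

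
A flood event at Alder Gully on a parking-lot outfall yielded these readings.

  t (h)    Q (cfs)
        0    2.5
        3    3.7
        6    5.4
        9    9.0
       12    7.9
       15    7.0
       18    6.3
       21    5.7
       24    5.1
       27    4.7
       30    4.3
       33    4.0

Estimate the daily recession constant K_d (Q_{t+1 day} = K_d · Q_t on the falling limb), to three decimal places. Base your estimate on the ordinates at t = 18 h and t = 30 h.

K_d ≈ 0.466

Between t = 18 h and t = 30 h the flow falls from 6.3 to 4.3 cfs over 4×3 h = 12 h.
Per-interval ratio K = (4.3/6.3)^(1/4) = 0.9089; K_d = K^(24/3) = 0.466.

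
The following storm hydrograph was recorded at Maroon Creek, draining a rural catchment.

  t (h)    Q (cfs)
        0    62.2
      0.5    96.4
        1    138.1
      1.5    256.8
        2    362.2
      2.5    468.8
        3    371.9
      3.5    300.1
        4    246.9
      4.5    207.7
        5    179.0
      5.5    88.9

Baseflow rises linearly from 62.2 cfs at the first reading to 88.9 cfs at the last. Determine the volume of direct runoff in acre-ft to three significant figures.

Direct-runoff ordinates (Q − Q_b): 0.00, 31.77, 71.05, 187.32, 290.29, 394.46, 295.14, 220.91, 165.28, 123.65, 92.53, 0.00 cfs.
ΣQ_DR = 1872 cfs.
With Δt = 0.5 h = 1800 s, V = ΣQ_DR · Δt = 1872 × 1800 = 3.37 × 10^6 ft³ = 77.4 acre-ft.

V ≈ 77.4 acre-ft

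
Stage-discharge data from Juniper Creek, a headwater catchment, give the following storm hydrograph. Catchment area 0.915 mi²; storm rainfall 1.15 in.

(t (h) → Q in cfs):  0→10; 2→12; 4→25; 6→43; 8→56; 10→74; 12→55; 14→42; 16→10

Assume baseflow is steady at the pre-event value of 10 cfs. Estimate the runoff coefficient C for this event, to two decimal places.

C ≈ 0.70

ΣQ_DR = 237.0 cfs; V = ΣQ_DR·Δt = 1.706 × 10^6 ft³.
Runoff depth d = V / A = 0.8027 in.
C = d / P = 0.8027 / 1.15 = 0.70.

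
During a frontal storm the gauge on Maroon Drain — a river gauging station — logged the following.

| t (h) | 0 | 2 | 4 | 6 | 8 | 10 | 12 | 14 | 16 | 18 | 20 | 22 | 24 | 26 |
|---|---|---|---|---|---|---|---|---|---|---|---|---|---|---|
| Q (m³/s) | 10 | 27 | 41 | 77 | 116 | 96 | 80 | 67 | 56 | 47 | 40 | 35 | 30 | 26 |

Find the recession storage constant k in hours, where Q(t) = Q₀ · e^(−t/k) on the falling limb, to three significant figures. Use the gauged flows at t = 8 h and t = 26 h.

k ≈ 12.0 h

On the falling limb, Q drops from 116 to 26 m³/s between t = 8 h and t = 26 h (Δt = 18 h).
k = −Δt / ln(Q₂/Q₁) = −18 / ln(26/116) = 12.0 h.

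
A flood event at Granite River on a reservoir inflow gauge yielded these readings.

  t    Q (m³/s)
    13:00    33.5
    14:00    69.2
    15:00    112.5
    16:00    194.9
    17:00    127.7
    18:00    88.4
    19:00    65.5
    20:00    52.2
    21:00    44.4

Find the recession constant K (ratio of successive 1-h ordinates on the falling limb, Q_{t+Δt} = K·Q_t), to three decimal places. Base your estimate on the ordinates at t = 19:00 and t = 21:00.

K ≈ 0.823

Using the recession-limb readings at t = 19:00 and t = 21:00: Q falls from 65.5 to 44.4 m³/s over 2 intervals.
K = (Q₂/Q₁)^(1/2) = (44.4/65.5)^(1/2) = 0.823.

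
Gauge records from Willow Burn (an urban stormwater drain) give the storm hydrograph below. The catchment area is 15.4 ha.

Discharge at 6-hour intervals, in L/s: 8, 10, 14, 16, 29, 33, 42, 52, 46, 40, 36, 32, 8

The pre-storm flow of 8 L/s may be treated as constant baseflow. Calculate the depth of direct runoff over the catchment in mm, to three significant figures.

Direct runoff: 0.0, 2.0, 6.0, 8.0, 21.0, 25.0, 34.0, 44.0, 38.0, 32.0, 28.0, 24.0, 0.0 L/s; ΣQ_DR = 262.0 L/s.
V = ΣQ_DR · Δt = 262.0 × 21600 s = 5.659 × 10^6 L.
Over A = 15.4 ha, depth = V / A = 36.7 mm.

d ≈ 36.7 mm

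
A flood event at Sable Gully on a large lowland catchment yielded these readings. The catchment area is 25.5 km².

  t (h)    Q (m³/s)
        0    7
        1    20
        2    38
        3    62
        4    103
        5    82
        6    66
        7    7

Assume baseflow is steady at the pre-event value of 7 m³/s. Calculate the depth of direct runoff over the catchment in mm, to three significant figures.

Direct runoff: 0.0, 13.0, 31.0, 55.0, 96.0, 75.0, 59.0, 0.0 m³/s; ΣQ_DR = 329.0 m³/s.
V = ΣQ_DR · Δt = 329.0 × 3600 s = 1.184 × 10^6 m³.
Over A = 25.5 km², depth = V / A = 46.4 mm.

d ≈ 46.4 mm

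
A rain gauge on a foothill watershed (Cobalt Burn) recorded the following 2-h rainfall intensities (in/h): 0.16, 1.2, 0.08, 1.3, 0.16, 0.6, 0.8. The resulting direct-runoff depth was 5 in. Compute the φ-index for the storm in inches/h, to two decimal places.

Only the 4 blocks with intensity above φ contribute runoff: 1.2, 1.3, 0.6, 0.8 in/h.
Σ(I−φ)·Δt = d  ⇒  (1.2+1.3+0.6+0.8 − 4φ)·2 = 5
φ = (3.900 − 5/2) / 4 = 0.35 in/h.

φ ≈ 0.35 in/h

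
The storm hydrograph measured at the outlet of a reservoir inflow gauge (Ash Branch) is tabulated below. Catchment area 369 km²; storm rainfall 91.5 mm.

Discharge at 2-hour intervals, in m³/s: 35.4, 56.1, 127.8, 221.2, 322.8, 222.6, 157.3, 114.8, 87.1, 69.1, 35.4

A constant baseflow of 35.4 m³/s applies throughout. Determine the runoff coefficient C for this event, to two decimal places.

C ≈ 0.23

ΣQ_DR = 1060 m³/s; V = ΣQ_DR·Δt = 7.633 × 10^6 m³.
Runoff depth d = V / A = 20.69 mm.
C = d / P = 20.69 / 91.5 = 0.23.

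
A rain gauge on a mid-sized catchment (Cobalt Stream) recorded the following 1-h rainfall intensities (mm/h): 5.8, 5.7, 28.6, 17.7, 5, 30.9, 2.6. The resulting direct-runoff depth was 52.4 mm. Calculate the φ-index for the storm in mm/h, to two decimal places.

φ ≈ 8.27 mm/h

Only the 3 blocks with intensity above φ contribute runoff: 28.6, 17.7, 30.9 mm/h.
Σ(I−φ)·Δt = d  ⇒  (28.6+17.7+30.9 − 3φ)·1 = 52.4
φ = (77.20 − 52.4/1) / 3 = 8.27 mm/h.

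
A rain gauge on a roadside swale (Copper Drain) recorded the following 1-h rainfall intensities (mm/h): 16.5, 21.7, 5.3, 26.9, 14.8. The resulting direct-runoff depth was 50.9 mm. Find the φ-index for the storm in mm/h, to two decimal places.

φ ≈ 7.25 mm/h

Only the 4 blocks with intensity above φ contribute runoff: 16.5, 21.7, 26.9, 14.8 mm/h.
Σ(I−φ)·Δt = d  ⇒  (16.5+21.7+26.9+14.8 − 4φ)·1 = 50.9
φ = (79.90 − 50.9/1) / 4 = 7.25 mm/h.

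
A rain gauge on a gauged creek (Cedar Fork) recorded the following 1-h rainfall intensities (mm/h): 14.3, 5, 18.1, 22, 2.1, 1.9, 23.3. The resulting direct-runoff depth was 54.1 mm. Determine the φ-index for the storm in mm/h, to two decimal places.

Only the 4 blocks with intensity above φ contribute runoff: 14.3, 18.1, 22, 23.3 mm/h.
Σ(I−φ)·Δt = d  ⇒  (14.3+18.1+22+23.3 − 4φ)·1 = 54.1
φ = (77.70 − 54.1/1) / 4 = 5.90 mm/h.

φ ≈ 5.90 mm/h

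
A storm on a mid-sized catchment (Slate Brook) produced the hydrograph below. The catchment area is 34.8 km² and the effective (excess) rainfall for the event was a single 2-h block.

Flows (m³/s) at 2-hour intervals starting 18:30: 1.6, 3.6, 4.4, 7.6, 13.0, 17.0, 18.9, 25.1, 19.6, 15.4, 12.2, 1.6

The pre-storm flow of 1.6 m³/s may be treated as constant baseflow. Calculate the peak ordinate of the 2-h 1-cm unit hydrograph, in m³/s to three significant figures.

U_p ≈ 9.40 m³/s

Direct runoff: 0.0, 2.0, 2.8, 6.0, 11.4, 15.4, 17.3, 23.5, 18.0, 13.8, 10.6, 0.0 m³/s; ΣQ_DR = 120.8 m³/s, peak = 23.5 m³/s.
Runoff depth d = ΣQ_DR·Δt / A = 120.8 × 7200 / (34.8 km²) = 24.99 mm.
The 1-cm UH is the DRH scaled by (10 mm)/d, so U_p = 23.5 × 10/24.99 = 9.40 m³/s.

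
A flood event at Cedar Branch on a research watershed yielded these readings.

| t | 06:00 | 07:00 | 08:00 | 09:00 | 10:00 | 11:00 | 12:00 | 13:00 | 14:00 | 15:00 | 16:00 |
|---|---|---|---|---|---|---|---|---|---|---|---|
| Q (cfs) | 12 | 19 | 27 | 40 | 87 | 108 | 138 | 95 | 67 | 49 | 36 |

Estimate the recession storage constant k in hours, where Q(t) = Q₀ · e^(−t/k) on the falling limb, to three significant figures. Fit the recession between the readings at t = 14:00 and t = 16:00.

k ≈ 3.22 h

On the falling limb, Q drops from 67 to 36 cfs between t = 14:00 and t = 16:00 (Δt = 2 h).
k = −Δt / ln(Q₂/Q₁) = −2 / ln(36/67) = 3.22 h.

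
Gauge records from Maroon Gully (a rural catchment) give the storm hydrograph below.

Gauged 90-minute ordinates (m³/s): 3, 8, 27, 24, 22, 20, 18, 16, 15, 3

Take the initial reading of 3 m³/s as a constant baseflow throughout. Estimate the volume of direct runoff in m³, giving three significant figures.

V ≈ 6.80 × 10^5 m³

Direct-runoff ordinates (Q − Q_b): 0.0, 5.0, 24.0, 21.0, 19.0, 17.0, 15.0, 13.0, 12.0, 0.0 m³/s.
ΣQ_DR = 126.0 m³/s.
With Δt = 1.5 h = 5400 s, V = ΣQ_DR · Δt = 126.0 × 5400 = 6.80 × 10^5 m³.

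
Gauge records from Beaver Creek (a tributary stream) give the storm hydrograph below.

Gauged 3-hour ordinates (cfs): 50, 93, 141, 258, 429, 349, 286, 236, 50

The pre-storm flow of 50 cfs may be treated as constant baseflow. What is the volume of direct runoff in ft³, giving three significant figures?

Direct-runoff ordinates (Q − Q_b): 0.0, 43.0, 91.0, 208.0, 379.0, 299.0, 236.0, 186.0, 0.0 cfs.
ΣQ_DR = 1442 cfs.
With Δt = 3 h = 10800 s, V = ΣQ_DR · Δt = 1442 × 10800 = 1.56 × 10^7 ft³.

V ≈ 1.56 × 10^7 ft³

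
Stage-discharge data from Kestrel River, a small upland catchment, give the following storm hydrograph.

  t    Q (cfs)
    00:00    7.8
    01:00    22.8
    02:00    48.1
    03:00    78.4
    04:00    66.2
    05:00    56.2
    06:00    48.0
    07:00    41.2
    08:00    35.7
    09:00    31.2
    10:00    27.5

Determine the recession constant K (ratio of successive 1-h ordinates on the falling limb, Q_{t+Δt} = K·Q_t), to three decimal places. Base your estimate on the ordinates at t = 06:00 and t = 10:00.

Using the recession-limb readings at t = 06:00 and t = 10:00: Q falls from 48.0 to 27.5 cfs over 4 intervals.
K = (Q₂/Q₁)^(1/4) = (27.5/48.0)^(1/4) = 0.870.

K ≈ 0.870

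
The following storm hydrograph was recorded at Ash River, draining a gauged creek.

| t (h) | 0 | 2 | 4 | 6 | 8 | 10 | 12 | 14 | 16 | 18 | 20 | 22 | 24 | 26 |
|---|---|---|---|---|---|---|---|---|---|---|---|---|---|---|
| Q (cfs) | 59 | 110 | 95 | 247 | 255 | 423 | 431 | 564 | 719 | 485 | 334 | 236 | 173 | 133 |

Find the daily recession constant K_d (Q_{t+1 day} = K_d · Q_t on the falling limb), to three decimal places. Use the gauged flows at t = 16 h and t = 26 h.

Between t = 16 h and t = 26 h the flow falls from 719 to 133 cfs over 5×2 h = 10 h.
Per-interval ratio K = (133/719)^(1/5) = 0.7136; K_d = K^(24/2) = 0.017.

K_d ≈ 0.017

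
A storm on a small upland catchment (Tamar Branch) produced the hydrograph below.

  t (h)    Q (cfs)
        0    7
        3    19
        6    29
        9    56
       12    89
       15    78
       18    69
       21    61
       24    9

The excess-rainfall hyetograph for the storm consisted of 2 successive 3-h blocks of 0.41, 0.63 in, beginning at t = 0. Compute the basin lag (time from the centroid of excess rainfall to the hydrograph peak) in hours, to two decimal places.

t_L ≈ 8.68 h

Centroid of excess rainfall: t_c = Σ P_i·t̄_i / ΣP_i = 3.3173 h (block centres at 1.5, 4.5 h).
Hydrograph peak occurs at t = 12 h, so basin lag t_L = 12 − 3.3173 = 8.68 h.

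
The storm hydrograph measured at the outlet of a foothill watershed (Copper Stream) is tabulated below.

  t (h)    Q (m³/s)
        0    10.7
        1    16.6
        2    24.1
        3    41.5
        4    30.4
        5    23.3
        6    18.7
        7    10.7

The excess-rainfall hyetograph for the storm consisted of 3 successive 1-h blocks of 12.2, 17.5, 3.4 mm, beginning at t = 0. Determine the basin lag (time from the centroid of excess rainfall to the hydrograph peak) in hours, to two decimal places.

t_L ≈ 1.77 h

Centroid of excess rainfall: t_c = Σ P_i·t̄_i / ΣP_i = 1.2341 h (block centres at 0.5, 1.5, 2.5 h).
Hydrograph peak occurs at t = 3 h, so basin lag t_L = 3 − 1.2341 = 1.77 h.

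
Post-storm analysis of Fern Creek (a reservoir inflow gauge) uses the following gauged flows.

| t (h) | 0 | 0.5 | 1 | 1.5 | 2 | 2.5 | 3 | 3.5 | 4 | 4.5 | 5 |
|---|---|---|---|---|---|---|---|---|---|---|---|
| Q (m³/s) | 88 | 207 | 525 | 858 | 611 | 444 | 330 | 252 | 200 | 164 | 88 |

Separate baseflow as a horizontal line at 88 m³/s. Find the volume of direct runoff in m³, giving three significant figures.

V ≈ 5.04 × 10^6 m³

Direct-runoff ordinates (Q − Q_b): 0.0, 119.0, 437.0, 770.0, 523.0, 356.0, 242.0, 164.0, 112.0, 76.0, 0.0 m³/s.
ΣQ_DR = 2799 m³/s.
With Δt = 0.5 h = 1800 s, V = ΣQ_DR · Δt = 2799 × 1800 = 5.04 × 10^6 m³.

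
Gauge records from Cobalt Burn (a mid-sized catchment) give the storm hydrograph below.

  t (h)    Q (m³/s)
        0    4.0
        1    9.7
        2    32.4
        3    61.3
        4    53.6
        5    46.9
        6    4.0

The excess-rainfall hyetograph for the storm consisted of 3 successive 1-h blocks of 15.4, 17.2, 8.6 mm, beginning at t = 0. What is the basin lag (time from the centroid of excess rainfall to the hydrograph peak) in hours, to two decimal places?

t_L ≈ 1.67 h

Centroid of excess rainfall: t_c = Σ P_i·t̄_i / ΣP_i = 1.3350 h (block centres at 0.5, 1.5, 2.5 h).
Hydrograph peak occurs at t = 3 h, so basin lag t_L = 3 − 1.3350 = 1.67 h.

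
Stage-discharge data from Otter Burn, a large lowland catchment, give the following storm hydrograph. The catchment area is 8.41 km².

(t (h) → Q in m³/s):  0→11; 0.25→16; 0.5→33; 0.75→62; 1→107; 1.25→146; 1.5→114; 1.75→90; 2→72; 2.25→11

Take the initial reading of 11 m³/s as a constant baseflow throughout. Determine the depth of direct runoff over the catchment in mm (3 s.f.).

d ≈ 59.1 mm

Direct runoff: 0.0, 5.0, 22.0, 51.0, 96.0, 135.0, 103.0, 79.0, 61.0, 0.0 m³/s; ΣQ_DR = 552.0 m³/s.
V = ΣQ_DR · Δt = 552.0 × 900 s = 4.968 × 10^5 m³.
Over A = 8.41 km², depth = V / A = 59.1 mm.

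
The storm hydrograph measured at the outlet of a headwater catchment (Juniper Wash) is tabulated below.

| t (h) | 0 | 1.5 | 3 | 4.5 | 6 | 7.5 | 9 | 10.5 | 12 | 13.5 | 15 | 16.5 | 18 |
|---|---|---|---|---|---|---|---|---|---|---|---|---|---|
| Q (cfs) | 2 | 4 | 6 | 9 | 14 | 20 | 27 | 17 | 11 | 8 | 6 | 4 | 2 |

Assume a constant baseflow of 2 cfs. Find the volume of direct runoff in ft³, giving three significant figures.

Direct-runoff ordinates (Q − Q_b): 0.0, 2.0, 4.0, 7.0, 12.0, 18.0, 25.0, 15.0, 9.0, 6.0, 4.0, 2.0, 0.0 cfs.
ΣQ_DR = 104.0 cfs.
With Δt = 1.5 h = 5400 s, V = ΣQ_DR · Δt = 104.0 × 5400 = 5.62 × 10^5 ft³.

V ≈ 5.62 × 10^5 ft³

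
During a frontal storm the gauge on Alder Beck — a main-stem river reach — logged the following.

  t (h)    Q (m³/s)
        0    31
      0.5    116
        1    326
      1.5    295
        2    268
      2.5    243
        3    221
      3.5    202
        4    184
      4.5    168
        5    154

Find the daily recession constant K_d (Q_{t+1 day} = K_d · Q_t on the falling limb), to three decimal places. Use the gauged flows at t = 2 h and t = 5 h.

Between t = 2 h and t = 5 h the flow falls from 268 to 154 m³/s over 6×0.5 h = 3 h.
Per-interval ratio K = (154/268)^(1/6) = 0.9118; K_d = K^(24/0.5) = 0.012.

K_d ≈ 0.012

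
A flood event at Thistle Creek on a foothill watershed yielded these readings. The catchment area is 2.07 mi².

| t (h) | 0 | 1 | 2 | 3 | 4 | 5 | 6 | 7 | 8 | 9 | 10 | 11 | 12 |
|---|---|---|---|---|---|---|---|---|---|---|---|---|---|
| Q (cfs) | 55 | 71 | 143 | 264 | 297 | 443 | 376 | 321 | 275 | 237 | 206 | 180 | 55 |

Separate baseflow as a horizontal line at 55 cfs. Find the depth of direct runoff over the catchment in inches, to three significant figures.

d ≈ 1.65 in

Direct runoff: 0.0, 16.0, 88.0, 209.0, 242.0, 388.0, 321.0, 266.0, 220.0, 182.0, 151.0, 125.0, 0.0 cfs; ΣQ_DR = 2208 cfs.
V = ΣQ_DR · Δt = 2208 × 3600 s = 7.949 × 10^6 ft³.
Over A = 2.07 mi², depth = V / A = 1.65 in.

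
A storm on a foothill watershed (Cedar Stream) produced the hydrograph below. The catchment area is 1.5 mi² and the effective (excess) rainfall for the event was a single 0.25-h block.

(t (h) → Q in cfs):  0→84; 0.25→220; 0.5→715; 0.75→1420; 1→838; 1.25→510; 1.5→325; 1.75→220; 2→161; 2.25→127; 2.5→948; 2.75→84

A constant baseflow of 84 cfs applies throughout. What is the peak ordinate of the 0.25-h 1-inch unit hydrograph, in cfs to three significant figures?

Direct runoff: 0.0, 136.0, 631.0, 1336.0, 754.0, 426.0, 241.0, 136.0, 77.0, 43.0, 864.0, 0.0 cfs; ΣQ_DR = 4644 cfs, peak = 1336.0 cfs.
Runoff depth d = ΣQ_DR·Δt / A = 4644 × 900 / (1.5 mi²) = 1.199 in.
The 1-inch UH is the DRH scaled by (1 in)/d, so U_p = 1336.0 × 1/1.199 = 1110 cfs.

U_p ≈ 1110 cfs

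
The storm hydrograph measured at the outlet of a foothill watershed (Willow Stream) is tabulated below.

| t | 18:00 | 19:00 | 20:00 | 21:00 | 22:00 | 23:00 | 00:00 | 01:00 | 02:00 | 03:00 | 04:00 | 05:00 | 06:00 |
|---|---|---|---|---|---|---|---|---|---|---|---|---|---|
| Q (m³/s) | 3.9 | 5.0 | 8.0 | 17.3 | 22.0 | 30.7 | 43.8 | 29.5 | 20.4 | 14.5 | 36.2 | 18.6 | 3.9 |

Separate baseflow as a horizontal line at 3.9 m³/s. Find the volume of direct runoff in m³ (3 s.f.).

V ≈ 7.31 × 10^5 m³

Direct-runoff ordinates (Q − Q_b): 0.0, 1.1, 4.1, 13.4, 18.1, 26.8, 39.9, 25.6, 16.5, 10.6, 32.3, 14.7, 0.0 m³/s.
ΣQ_DR = 203.1 m³/s.
With Δt = 1 h = 3600 s, V = ΣQ_DR · Δt = 203.1 × 3600 = 7.31 × 10^5 m³.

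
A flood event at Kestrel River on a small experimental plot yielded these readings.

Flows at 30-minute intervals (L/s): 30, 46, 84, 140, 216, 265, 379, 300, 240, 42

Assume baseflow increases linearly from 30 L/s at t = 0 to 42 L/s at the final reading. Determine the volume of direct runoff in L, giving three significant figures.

V ≈ 2.49 × 10^6 L

Direct-runoff ordinates (Q − Q_b): 0.00, 14.67, 51.33, 106.00, 180.67, 228.33, 341.00, 260.67, 199.33, 0.00 L/s.
ΣQ_DR = 1382 L/s.
With Δt = 0.5 h = 1800 s, V = ΣQ_DR · Δt = 1382 × 1800 = 2.49 × 10^6 L.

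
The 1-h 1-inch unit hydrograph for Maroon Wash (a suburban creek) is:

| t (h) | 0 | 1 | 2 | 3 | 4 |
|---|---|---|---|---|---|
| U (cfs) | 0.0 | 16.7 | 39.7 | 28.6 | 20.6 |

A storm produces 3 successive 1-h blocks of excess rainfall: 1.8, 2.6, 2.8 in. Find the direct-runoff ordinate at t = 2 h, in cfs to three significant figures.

Q ≈ 115 cfs

By discrete convolution, Q_j = Σ (P_i / 1 in) · U_{j−i}.
At t = 2 h (j=2): Q = (1.8/1)·39.7 + (2.6/1)·16.7 + (2.8/1)·0.0 = 115 cfs.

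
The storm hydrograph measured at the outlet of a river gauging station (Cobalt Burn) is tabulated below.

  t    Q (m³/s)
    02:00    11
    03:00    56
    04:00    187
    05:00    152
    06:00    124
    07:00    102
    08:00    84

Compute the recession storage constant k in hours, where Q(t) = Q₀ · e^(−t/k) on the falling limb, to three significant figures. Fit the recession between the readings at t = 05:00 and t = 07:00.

k ≈ 5.01 h

On the falling limb, Q drops from 152 to 102 m³/s between t = 05:00 and t = 07:00 (Δt = 2 h).
k = −Δt / ln(Q₂/Q₁) = −2 / ln(102/152) = 5.01 h.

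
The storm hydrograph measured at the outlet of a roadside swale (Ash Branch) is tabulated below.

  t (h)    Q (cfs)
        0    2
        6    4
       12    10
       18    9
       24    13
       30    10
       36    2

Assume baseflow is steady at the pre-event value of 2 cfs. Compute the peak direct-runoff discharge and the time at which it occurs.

Subtracting baseflow gives direct-runoff ordinates: 0.0, 2.0, 8.0, 7.0, 11.0, 8.0, 0.0 cfs.
The maximum is 11.0 cfs, occurring at the reading for t = 24 h.

Q_p = 11.0 cfs at t = 24 h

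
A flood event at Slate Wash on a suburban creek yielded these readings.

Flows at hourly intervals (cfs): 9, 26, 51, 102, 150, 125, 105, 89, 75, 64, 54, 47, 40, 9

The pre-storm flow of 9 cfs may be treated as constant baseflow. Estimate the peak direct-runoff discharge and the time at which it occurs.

Subtracting baseflow gives direct-runoff ordinates: 0.0, 17.0, 42.0, 93.0, 141.0, 116.0, 96.0, 80.0, 66.0, 55.0, 45.0, 38.0, 31.0, 0.0 cfs.
The maximum is 141.0 cfs, occurring at the reading for t = 4 h.

Q_p = 141.0 cfs at t = 4 h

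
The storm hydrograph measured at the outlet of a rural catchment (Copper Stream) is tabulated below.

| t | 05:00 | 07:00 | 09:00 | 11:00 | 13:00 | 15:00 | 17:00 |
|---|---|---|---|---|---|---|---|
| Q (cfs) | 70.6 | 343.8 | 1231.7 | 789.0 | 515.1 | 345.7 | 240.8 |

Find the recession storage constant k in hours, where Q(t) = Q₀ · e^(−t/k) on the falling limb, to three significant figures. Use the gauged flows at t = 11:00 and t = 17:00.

On the falling limb, Q drops from 789.0 to 240.8 cfs between t = 11:00 and t = 17:00 (Δt = 6 h).
k = −Δt / ln(Q₂/Q₁) = −6 / ln(240.8/789.0) = 5.06 h.

k ≈ 5.06 h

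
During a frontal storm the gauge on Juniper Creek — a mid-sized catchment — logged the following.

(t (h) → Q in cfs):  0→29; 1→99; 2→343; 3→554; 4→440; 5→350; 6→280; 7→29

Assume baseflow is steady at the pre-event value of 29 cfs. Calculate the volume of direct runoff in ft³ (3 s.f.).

Direct-runoff ordinates (Q − Q_b): 0.0, 70.0, 314.0, 525.0, 411.0, 321.0, 251.0, 0.0 cfs.
ΣQ_DR = 1892 cfs.
With Δt = 1 h = 3600 s, V = ΣQ_DR · Δt = 1892 × 3600 = 6.81 × 10^6 ft³.

V ≈ 6.81 × 10^6 ft³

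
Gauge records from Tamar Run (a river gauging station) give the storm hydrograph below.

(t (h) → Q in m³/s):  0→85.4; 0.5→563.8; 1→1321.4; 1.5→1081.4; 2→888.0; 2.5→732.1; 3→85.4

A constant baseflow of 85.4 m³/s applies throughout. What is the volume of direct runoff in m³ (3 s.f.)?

V ≈ 7.49 × 10^6 m³

Direct-runoff ordinates (Q − Q_b): 0.0, 478.4, 1236.0, 996.0, 802.6, 646.7, 0.0 m³/s.
ΣQ_DR = 4160 m³/s.
With Δt = 0.5 h = 1800 s, V = ΣQ_DR · Δt = 4160 × 1800 = 7.49 × 10^6 m³.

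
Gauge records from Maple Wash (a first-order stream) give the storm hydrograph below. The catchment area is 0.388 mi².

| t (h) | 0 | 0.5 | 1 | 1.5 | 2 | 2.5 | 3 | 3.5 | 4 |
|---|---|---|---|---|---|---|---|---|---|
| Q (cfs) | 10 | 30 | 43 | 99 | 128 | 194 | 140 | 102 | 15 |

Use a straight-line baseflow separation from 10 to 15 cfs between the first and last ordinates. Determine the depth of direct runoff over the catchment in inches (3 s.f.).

d ≈ 1.29 in

Direct runoff: 0.00, 19.38, 31.75, 87.12, 115.50, 180.88, 126.25, 87.62, 0.00 cfs; ΣQ_DR = 648.5 cfs.
V = ΣQ_DR · Δt = 648.5 × 1800 s = 1.167 × 10^6 ft³.
Over A = 0.388 mi², depth = V / A = 1.29 in.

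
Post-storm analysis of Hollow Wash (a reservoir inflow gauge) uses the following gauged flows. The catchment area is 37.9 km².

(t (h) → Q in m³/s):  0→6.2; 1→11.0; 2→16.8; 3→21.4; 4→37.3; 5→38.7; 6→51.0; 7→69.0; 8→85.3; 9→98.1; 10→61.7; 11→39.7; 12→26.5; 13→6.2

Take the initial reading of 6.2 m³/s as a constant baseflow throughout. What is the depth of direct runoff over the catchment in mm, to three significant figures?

d ≈ 45.8 mm

Direct runoff: 0.0, 4.8, 10.6, 15.2, 31.1, 32.5, 44.8, 62.8, 79.1, 91.9, 55.5, 33.5, 20.3, 0.0 m³/s; ΣQ_DR = 482.1 m³/s.
V = ΣQ_DR · Δt = 482.1 × 3600 s = 1.736 × 10^6 m³.
Over A = 37.9 km², depth = V / A = 45.8 mm.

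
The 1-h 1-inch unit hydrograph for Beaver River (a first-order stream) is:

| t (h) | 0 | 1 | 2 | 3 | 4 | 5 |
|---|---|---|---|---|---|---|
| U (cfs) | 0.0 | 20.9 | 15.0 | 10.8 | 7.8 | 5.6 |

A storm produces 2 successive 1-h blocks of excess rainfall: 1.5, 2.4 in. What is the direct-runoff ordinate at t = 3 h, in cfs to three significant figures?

By discrete convolution, Q_j = Σ (P_i / 1 in) · U_{j−i}.
At t = 3 h (j=3): Q = (1.5/1)·10.8 + (2.4/1)·15.0 = 52.2 cfs.

Q ≈ 52.2 cfs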